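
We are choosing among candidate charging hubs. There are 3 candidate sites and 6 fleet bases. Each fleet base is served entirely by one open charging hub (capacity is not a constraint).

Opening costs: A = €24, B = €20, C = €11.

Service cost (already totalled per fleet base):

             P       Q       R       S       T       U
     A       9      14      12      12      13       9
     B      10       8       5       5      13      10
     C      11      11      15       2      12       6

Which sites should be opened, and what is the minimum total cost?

Open C only; minimum total cost 68.

For any fixed open set, each fleet base goes to its cheapest open site; total = fixed + service.
{C}: P→C 11, Q→C 11, R→C 15, S→C 2, T→C 12, U→C 6. Service 57; fixed 11; total 68.
{B}: service 51 + fixed 20 = 71
{B, C}: service 43 + fixed 31 = 74
{A, B, C}: service 42 + fixed 55 = 97
No other subset beats 68.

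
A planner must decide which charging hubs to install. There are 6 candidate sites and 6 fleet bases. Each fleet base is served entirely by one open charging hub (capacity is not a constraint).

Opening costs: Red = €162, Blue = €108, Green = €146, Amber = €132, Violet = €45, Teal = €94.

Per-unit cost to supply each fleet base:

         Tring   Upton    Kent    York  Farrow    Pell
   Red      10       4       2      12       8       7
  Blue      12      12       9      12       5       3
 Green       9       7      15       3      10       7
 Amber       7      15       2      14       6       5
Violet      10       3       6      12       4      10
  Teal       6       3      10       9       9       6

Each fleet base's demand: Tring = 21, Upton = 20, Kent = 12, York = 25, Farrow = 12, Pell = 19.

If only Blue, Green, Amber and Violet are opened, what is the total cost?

Total cost: 842

Each fleet base is assigned to its cheapest site among the open ones.
{Blue, Green, Amber, Violet}: Tring→Amber 7·21=147, Upton→Violet 3·20=60, Kent→Amber 2·12=24, York→Green 3·25=75, Farrow→Violet 4·12=48, Pell→Blue 3·19=57. Service 411; fixed 431; total 842.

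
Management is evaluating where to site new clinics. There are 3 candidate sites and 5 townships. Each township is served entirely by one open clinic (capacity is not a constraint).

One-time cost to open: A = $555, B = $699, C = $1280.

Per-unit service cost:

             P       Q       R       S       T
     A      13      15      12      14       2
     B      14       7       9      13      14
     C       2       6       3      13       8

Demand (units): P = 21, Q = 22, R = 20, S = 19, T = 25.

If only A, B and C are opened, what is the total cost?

Each township is assigned to its cheapest site among the open ones.
{A, B, C}: P→C 2·21=42, Q→C 6·22=132, R→C 3·20=60, S→B 13·19=247, T→A 2·25=50. Service 531; fixed 2534; total 3065.

Total cost: 3065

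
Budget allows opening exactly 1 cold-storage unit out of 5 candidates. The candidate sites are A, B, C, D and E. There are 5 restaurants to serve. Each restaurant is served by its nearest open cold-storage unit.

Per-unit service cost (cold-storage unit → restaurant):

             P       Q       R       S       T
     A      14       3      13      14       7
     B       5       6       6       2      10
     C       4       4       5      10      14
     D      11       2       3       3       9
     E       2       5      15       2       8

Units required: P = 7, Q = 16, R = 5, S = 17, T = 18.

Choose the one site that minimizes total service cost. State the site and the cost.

With exactly 1 open, each restaurant uses its cheapest among the chosen.
{D}: P→D 11·7=77, Q→D 2·16=32, R→D 3·5=15, S→D 3·17=51, T→D 9·18=162. Service cost 337.
{E}: service cost 347
{B}: service cost 375
Among all 5 size-1 choices, {D} is lowest.

Choose D only; total service cost 337.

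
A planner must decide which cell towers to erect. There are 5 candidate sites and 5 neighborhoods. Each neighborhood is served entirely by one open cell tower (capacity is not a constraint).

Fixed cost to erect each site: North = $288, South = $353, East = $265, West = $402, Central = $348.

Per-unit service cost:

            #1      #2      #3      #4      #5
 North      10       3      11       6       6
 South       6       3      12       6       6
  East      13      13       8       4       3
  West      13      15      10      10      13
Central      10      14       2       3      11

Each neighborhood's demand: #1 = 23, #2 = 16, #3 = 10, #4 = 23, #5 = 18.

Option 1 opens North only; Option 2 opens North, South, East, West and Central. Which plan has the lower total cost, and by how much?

Option 1 is cheaper by 1063.

Option 1: {North}: #1→North 10·23=230, #2→North 3·16=48, #3→North 11·10=110, #4→North 6·23=138, #5→North 6·18=108. Service 634; fixed 288; total 922.
Option 2: {North, South, East, West, Central}: #1→South 6·23=138, #2→North 3·16=48, #3→Central 2·10=20, #4→Central 3·23=69, #5→East 3·18=54. Service 329; fixed 1656; total 1985.
Difference: |922 − 1985| = 1063.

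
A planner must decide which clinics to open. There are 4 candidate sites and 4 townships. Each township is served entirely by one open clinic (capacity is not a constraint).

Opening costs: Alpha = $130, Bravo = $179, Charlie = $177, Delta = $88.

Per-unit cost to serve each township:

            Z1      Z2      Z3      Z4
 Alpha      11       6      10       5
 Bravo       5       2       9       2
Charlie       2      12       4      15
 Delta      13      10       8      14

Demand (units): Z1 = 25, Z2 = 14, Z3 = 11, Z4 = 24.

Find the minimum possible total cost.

Minimum total cost: 479

For any fixed open set, each township goes to its cheapest open site; total = fixed + service.
{Bravo}: Z1→Bravo 5·25=125, Z2→Bravo 2·14=28, Z3→Bravo 9·11=99, Z4→Bravo 2·24=48. Service 300; fixed 179; total 479.
{Bravo, Charlie}: Z1→Charlie 2·25=50, Z2→Bravo 2·14=28, Z3→Charlie 4·11=44, Z4→Bravo 2·24=48. Service 170; fixed 356; total 526.
{Bravo, Delta}: Z1→Bravo 5·25=125, Z2→Bravo 2·14=28, Z3→Delta 8·11=88, Z4→Bravo 2·24=48. Service 289; fixed 267; total 556.
{Alpha, Bravo, Charlie, Delta}: Z1→Charlie 2·25=50, Z2→Bravo 2·14=28, Z3→Charlie 4·11=44, Z4→Bravo 2·24=48. Service 170; fixed 574; total 744.
No other subset beats 479.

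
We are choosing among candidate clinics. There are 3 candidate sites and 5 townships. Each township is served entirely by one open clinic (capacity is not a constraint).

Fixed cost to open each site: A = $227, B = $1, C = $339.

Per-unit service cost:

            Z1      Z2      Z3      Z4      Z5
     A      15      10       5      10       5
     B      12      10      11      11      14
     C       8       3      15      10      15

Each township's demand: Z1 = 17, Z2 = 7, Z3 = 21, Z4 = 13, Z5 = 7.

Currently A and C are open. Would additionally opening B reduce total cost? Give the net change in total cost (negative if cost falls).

No — net change +1 (cost rises by 1).

Current service cost with {A, C}: 427.
Adding B: each township re-picks its cheapest; new service cost 427, saving 0.
Extra fixed cost: 1. Net change = 1 − 0 = 1.
(Totals: 993 → 994.)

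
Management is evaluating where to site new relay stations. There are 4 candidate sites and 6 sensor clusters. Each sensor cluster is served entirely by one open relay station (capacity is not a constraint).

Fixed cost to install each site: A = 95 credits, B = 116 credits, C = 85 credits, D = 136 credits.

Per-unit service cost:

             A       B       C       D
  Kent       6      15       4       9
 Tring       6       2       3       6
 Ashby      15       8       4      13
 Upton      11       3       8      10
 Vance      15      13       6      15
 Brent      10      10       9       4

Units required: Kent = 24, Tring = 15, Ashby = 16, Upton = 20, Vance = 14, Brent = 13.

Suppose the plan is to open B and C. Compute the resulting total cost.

Each sensor cluster is assigned to its cheapest site among the open ones.
{B, C}: Kent→C 4·24=96, Tring→B 2·15=30, Ashby→C 4·16=64, Upton→B 3·20=60, Vance→C 6·14=84, Brent→C 9·13=117. Service 451; fixed 201; total 652.

Total cost: 652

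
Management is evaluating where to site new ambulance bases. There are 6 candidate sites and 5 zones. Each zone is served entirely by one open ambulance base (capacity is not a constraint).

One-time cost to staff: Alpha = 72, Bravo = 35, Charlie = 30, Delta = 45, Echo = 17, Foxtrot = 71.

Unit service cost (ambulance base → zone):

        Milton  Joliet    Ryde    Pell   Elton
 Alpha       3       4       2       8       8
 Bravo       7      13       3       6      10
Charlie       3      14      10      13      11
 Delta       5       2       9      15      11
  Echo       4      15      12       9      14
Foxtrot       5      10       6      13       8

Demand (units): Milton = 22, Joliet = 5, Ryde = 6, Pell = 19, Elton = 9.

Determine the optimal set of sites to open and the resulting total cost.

For any fixed open set, each zone goes to its cheapest open site; total = fixed + service.
{Alpha, Bravo}: Milton→Alpha 3·22=66, Joliet→Alpha 4·5=20, Ryde→Alpha 2·6=12, Pell→Bravo 6·19=114, Elton→Alpha 8·9=72. Service 284; fixed 107; total 391.
{Alpha}: service 322 + fixed 72 = 394
{Alpha, Bravo, Echo}: service 284 + fixed 124 = 408
{Alpha, Bravo, Charlie, Delta, Echo, Foxtrot}: service 274 + fixed 270 = 544
No other subset beats 391.

Open Alpha and Bravo; minimum total cost 391.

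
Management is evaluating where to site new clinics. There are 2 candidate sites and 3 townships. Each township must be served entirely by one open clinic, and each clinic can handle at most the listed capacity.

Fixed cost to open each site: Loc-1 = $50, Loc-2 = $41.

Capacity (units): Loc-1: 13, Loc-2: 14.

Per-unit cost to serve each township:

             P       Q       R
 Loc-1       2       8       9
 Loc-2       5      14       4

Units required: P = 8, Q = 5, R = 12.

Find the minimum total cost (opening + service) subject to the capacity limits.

Open {Loc-1, Loc-2}: P→Loc-1 2·8=16, Q→Loc-1 8·5=40, R→Loc-2 4·12=48.
Loads: Loc-1 carries 13/13, Loc-2 carries 12/14. Service 104; fixed 91; total 195.
Next best feasible plan costs 309.

Minimum total cost: 195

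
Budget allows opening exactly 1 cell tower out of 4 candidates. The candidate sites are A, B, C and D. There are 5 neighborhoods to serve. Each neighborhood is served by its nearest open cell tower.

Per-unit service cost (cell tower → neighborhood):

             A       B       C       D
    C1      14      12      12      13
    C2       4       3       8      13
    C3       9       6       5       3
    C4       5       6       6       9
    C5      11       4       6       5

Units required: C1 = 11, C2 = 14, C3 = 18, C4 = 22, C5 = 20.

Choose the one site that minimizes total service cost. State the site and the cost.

With exactly 1 open, each neighborhood uses its cheapest among the chosen.
{B}: C1→B 12·11=132, C2→B 3·14=42, C3→B 6·18=108, C4→B 6·22=132, C5→B 4·20=80. Service cost 494.
{C}: service cost 586
{D}: service cost 677
Among all 4 size-1 choices, {B} is lowest.

Choose B only; total service cost 494.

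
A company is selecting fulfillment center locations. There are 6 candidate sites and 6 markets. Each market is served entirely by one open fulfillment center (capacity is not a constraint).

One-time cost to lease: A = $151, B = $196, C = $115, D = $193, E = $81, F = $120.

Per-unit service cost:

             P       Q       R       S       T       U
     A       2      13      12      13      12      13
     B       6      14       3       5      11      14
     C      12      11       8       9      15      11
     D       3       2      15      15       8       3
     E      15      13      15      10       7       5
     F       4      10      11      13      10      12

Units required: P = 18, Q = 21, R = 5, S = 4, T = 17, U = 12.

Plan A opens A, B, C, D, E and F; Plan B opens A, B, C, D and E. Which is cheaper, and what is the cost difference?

Plan B is cheaper by 120.

Plan A: {A, B, C, D, E, F}: P→A 2·18=36, Q→D 2·21=42, R→B 3·5=15, S→B 5·4=20, T→E 7·17=119, U→D 3·12=36. Service 268; fixed 856; total 1124.
Plan B: {A, B, C, D, E}: P→A 2·18=36, Q→D 2·21=42, R→B 3·5=15, S→B 5·4=20, T→E 7·17=119, U→D 3·12=36. Service 268; fixed 736; total 1004.
Difference: |1124 − 1004| = 120.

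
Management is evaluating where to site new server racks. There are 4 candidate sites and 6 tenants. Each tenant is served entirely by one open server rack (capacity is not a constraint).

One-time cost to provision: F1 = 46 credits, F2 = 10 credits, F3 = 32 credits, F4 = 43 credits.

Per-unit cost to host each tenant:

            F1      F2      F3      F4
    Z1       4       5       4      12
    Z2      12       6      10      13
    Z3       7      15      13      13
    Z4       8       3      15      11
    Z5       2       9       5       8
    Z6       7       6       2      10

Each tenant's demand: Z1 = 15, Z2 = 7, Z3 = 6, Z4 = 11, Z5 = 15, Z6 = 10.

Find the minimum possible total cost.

Minimum total cost: 315

For any fixed open set, each tenant goes to its cheapest open site; total = fixed + service.
{F1, F2, F3}: Z1→F1 4·15=60, Z2→F2 6·7=42, Z3→F1 7·6=42, Z4→F2 3·11=33, Z5→F1 2·15=30, Z6→F3 2·10=20. Service 227; fixed 88; total 315.
{F1, F2}: Z1→F1 4·15=60, Z2→F2 6·7=42, Z3→F1 7·6=42, Z4→F2 3·11=33, Z5→F1 2·15=30, Z6→F2 6·10=60. Service 267; fixed 56; total 323.
{F2, F3}: service 308 + fixed 42 = 350
{F1, F2, F3, F4}: service 227 + fixed 131 = 358
(All 15 nonempty subsets were checked; F1, F2 and F3 is lowest.)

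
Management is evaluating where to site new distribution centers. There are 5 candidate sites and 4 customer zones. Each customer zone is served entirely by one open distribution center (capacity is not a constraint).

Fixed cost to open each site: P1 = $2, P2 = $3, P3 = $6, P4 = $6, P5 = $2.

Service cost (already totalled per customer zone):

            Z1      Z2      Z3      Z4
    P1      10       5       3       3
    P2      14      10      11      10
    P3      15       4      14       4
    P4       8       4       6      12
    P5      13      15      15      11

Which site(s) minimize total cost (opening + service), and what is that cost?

Open P1 only; minimum total cost 23.

For any fixed open set, each customer zone goes to its cheapest open site; total = fixed + service.
{P1}: Z1→P1 10, Z2→P1 5, Z3→P1 3, Z4→P1 3. Service 21; fixed 2; total 23.
{P1, P5}: Z1→P1 10, Z2→P1 5, Z3→P1 3, Z4→P1 3. Service 21; fixed 4; total 25.
{P1, P2}: service 21 + fixed 5 = 26
{P1, P2, P3, P4, P5}: Z1→P4 8, Z2→P3 4, Z3→P1 3, Z4→P1 3. Service 18; fixed 19; total 37.
No other subset beats 23.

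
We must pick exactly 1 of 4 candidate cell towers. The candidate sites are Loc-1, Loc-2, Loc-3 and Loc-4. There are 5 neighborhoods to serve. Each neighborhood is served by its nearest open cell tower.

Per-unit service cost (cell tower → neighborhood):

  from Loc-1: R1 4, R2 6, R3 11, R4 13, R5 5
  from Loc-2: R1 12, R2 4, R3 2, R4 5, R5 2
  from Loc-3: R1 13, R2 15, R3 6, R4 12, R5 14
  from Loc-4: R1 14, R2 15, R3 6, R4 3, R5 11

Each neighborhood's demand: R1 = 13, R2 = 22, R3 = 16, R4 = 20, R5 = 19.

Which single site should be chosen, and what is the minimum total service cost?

With exactly 1 open, each neighborhood uses its cheapest among the chosen.
{Loc-2}: R1→Loc-2 12·13=156, R2→Loc-2 4·22=88, R3→Loc-2 2·16=32, R4→Loc-2 5·20=100, R5→Loc-2 2·19=38. Service cost 414.
{Loc-1}: service cost 715
{Loc-4}: service cost 877
Among all 4 size-1 choices, {Loc-2} is lowest.

Choose Loc-2 only; total service cost 414.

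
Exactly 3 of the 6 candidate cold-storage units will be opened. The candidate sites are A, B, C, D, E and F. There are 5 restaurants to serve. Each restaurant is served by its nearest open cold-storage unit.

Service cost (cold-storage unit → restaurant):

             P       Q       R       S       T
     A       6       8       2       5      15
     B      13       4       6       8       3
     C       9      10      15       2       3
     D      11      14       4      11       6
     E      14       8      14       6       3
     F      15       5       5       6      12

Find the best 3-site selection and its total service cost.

Choose A, B and C; total service cost 17.

With exactly 3 open, each restaurant uses its cheapest among the chosen.
{A, B, C}: P→A 6, Q→B 4, R→A 2, S→C 2, T→B 3. Service cost 17.
{A, C, F}: service cost 18
{A, B, D}: service cost 20
Among all 20 size-3 choices, {A, B, C} is lowest.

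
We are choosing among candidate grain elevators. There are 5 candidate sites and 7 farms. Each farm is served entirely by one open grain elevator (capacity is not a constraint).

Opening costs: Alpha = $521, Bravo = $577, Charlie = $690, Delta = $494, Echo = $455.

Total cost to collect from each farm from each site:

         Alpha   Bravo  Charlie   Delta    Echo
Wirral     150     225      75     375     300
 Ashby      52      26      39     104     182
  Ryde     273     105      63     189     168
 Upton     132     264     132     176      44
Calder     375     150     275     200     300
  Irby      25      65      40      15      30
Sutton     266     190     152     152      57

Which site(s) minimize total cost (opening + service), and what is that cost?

Open Charlie only; minimum total cost 1466.

For any fixed open set, each farm goes to its cheapest open site; total = fixed + service.
{Charlie}: Wirral→Charlie 75, Ashby→Charlie 39, Ryde→Charlie 63, Upton→Charlie 132, Calder→Charlie 275, Irby→Charlie 40, Sutton→Charlie 152. Service 776; fixed 690; total 1466.
{Echo}: service 1081 + fixed 455 = 1536
{Bravo}: service 1025 + fixed 577 = 1602
{Alpha, Bravo, Charlie, Delta, Echo}: service 430 + fixed 2737 = 3167
No other subset beats 1466.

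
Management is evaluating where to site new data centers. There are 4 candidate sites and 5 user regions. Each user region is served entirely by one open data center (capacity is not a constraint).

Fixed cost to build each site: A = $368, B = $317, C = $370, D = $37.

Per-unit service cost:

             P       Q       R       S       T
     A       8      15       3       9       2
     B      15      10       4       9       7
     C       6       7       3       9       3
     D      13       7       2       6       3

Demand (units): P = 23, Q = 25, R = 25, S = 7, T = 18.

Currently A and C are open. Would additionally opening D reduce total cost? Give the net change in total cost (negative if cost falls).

Yes — net change −9 (cost falls by 9).

Current service cost with {A, C}: 487.
Adding D: each user region re-picks its cheapest; new service cost 441, saving 46.
Extra fixed cost: 37. Net change = 37 − 46 = -9.
(Totals: 1225 → 1216.)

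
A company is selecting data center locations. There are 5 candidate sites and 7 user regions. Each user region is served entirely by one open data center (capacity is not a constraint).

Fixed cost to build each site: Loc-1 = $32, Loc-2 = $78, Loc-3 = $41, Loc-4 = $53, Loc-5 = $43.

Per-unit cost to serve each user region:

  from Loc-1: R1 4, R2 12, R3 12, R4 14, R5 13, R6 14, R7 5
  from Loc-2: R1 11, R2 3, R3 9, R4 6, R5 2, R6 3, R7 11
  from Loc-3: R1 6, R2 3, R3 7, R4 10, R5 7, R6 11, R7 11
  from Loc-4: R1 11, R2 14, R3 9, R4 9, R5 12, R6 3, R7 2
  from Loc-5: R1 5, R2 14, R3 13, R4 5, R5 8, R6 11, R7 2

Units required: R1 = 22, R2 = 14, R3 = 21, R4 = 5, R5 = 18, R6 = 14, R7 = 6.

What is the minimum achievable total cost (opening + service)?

Minimum total cost: 566

For any fixed open set, each user region goes to its cheapest open site; total = fixed + service.
{Loc-1, Loc-2, Loc-3}: R1→Loc-1 4·22=88, R2→Loc-2 3·14=42, R3→Loc-3 7·21=147, R4→Loc-2 6·5=30, R5→Loc-2 2·18=36, R6→Loc-2 3·14=42, R7→Loc-1 5·6=30. Service 415; fixed 151; total 566.
{Loc-1, Loc-2}: R1→Loc-1 4·22=88, R2→Loc-2 3·14=42, R3→Loc-2 9·21=189, R4→Loc-2 6·5=30, R5→Loc-2 2·18=36, R6→Loc-2 3·14=42, R7→Loc-1 5·6=30. Service 457; fixed 110; total 567.
{Loc-2, Loc-3, Loc-5}: service 414 + fixed 162 = 576
{Loc-1, Loc-2, Loc-3, Loc-4, Loc-5}: service 392 + fixed 247 = 639
No other subset beats 566.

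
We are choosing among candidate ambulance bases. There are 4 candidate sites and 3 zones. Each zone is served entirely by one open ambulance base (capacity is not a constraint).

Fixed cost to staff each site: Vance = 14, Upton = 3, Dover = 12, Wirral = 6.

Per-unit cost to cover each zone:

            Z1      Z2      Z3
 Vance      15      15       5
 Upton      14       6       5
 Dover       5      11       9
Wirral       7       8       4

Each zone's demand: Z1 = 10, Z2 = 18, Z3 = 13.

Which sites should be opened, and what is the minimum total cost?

Open Upton, Dover and Wirral; minimum total cost 231.

For any fixed open set, each zone goes to its cheapest open site; total = fixed + service.
{Upton, Dover, Wirral}: Z1→Dover 5·10=50, Z2→Upton 6·18=108, Z3→Wirral 4·13=52. Service 210; fixed 21; total 231.
{Upton, Dover}: service 223 + fixed 15 = 238
{Upton, Wirral}: Z1→Wirral 7·10=70, Z2→Upton 6·18=108, Z3→Wirral 4·13=52. Service 230; fixed 9; total 239.
{Vance, Upton, Dover, Wirral}: Z1→Dover 5·10=50, Z2→Upton 6·18=108, Z3→Wirral 4·13=52. Service 210; fixed 35; total 245.
(All 15 nonempty subsets were checked; Upton, Dover and Wirral is lowest.)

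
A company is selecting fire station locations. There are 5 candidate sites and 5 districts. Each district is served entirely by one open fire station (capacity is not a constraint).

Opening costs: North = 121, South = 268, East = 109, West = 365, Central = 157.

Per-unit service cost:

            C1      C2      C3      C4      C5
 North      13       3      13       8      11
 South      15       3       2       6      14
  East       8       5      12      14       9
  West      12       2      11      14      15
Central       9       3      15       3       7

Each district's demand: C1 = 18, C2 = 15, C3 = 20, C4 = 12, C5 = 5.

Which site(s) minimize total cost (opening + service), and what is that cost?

Open South and East; minimum total cost 723.

For any fixed open set, each district goes to its cheapest open site; total = fixed + service.
{South, East}: C1→East 8·18=144, C2→South 3·15=45, C3→South 2·20=40, C4→South 6·12=72, C5→East 9·5=45. Service 346; fixed 377; total 723.
{Central}: service 578 + fixed 157 = 735
{South, Central}: service 318 + fixed 425 = 743
{North, South, East, West, Central}: service 285 + fixed 1020 = 1305
No other subset beats 723.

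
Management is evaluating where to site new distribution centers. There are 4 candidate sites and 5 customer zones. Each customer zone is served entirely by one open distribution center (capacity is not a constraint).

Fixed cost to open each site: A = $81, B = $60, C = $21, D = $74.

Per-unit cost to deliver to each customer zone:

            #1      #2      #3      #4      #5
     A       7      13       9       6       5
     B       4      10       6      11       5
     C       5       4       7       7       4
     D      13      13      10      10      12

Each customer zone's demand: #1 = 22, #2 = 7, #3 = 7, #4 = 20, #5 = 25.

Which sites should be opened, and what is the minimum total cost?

Open C only; minimum total cost 448.

For any fixed open set, each customer zone goes to its cheapest open site; total = fixed + service.
{C}: #1→C 5·22=110, #2→C 4·7=28, #3→C 7·7=49, #4→C 7·20=140, #5→C 4·25=100. Service 427; fixed 21; total 448.
{B, C}: service 398 + fixed 81 = 479
{A, C}: #1→C 5·22=110, #2→C 4·7=28, #3→C 7·7=49, #4→A 6·20=120, #5→C 4·25=100. Service 407; fixed 102; total 509.
{A, B, C, D}: service 378 + fixed 236 = 614
(All 15 nonempty subsets were checked; C only is lowest.)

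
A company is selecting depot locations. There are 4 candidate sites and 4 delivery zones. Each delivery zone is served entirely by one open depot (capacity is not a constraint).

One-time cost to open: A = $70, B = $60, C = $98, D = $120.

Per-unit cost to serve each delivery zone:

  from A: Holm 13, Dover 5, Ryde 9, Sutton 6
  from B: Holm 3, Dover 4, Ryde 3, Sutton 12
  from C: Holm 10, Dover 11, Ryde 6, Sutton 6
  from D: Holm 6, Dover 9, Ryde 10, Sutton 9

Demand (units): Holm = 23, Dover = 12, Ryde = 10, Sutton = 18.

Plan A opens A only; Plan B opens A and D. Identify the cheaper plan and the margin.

Plan B is cheaper by 41.

Plan A: {A}: Holm→A 13·23=299, Dover→A 5·12=60, Ryde→A 9·10=90, Sutton→A 6·18=108. Service 557; fixed 70; total 627.
Plan B: {A, D}: Holm→D 6·23=138, Dover→A 5·12=60, Ryde→A 9·10=90, Sutton→A 6·18=108. Service 396; fixed 190; total 586.
Difference: |627 − 586| = 41.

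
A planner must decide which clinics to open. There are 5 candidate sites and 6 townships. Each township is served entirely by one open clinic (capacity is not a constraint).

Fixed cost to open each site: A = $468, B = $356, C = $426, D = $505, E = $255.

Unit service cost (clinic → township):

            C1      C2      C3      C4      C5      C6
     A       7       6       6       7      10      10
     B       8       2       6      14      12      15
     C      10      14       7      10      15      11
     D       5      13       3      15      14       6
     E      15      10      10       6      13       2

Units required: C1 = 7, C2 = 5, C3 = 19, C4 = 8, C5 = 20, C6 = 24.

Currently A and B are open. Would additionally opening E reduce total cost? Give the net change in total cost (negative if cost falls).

Current service cost with {A, B}: 669.
Adding E: each township re-picks its cheapest; new service cost 469, saving 200.
Extra fixed cost: 255. Net change = 255 − 200 = 55.
(Totals: 1493 → 1548.)

No — net change +55 (cost rises by 55).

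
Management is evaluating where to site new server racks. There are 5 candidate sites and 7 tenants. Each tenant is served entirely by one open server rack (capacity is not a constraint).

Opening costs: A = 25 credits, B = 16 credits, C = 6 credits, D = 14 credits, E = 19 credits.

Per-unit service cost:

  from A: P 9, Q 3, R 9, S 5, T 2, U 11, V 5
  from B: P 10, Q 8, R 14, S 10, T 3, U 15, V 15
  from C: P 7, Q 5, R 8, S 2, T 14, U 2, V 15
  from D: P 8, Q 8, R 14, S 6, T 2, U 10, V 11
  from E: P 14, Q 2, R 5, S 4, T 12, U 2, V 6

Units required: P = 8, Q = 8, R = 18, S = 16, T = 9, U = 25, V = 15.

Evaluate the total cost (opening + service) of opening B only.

Each tenant is assigned to its cheapest site among the open ones.
{B}: P→B 10·8=80, Q→B 8·8=64, R→B 14·18=252, S→B 10·16=160, T→B 3·9=27, U→B 15·25=375, V→B 15·15=225. Service 1183; fixed 16; total 1199.

Total cost: 1199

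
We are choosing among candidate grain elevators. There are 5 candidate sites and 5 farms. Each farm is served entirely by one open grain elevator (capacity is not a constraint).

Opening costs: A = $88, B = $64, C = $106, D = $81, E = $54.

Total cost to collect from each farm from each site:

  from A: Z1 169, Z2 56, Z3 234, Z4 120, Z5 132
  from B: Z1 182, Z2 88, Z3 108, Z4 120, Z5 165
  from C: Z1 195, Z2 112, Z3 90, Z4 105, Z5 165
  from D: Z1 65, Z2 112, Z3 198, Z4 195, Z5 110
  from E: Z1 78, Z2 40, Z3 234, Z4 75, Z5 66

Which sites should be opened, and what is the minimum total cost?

Open B and E; minimum total cost 485.

For any fixed open set, each farm goes to its cheapest open site; total = fixed + service.
{B, E}: Z1→E 78, Z2→E 40, Z3→B 108, Z4→E 75, Z5→E 66. Service 367; fixed 118; total 485.
{C, E}: Z1→E 78, Z2→E 40, Z3→C 90, Z4→E 75, Z5→E 66. Service 349; fixed 160; total 509.
{E}: service 493 + fixed 54 = 547
{A, B, C, D, E}: service 336 + fixed 393 = 729
No other subset beats 485.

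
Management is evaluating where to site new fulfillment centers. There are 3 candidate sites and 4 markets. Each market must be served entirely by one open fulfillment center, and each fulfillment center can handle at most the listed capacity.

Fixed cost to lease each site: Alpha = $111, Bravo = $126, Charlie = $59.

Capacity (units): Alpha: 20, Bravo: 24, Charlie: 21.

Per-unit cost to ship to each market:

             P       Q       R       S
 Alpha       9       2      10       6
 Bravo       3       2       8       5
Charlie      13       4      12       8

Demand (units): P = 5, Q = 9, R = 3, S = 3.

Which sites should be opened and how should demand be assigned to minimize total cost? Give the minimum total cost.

Open {Bravo}: P→Bravo 3·5=15, Q→Bravo 2·9=18, R→Bravo 8·3=24, S→Bravo 5·3=15.
Loads: Bravo carries 20/24. Service 72; fixed 126; total 198.
Next best feasible plan costs 220.

Minimum total cost: 198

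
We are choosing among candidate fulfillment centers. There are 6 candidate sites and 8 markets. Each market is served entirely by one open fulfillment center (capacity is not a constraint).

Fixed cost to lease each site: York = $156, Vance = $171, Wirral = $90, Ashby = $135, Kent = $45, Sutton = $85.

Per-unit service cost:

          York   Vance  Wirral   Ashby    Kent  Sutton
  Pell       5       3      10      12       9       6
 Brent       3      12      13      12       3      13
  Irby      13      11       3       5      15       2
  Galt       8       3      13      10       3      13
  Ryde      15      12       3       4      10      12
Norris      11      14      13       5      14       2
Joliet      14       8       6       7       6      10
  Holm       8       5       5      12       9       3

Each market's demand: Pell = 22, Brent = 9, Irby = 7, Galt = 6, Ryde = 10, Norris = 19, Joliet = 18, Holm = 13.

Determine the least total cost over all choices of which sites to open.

Minimum total cost: 606

For any fixed open set, each market goes to its cheapest open site; total = fixed + service.
{Kent, Sutton}: Pell→Sutton 6·22=132, Brent→Kent 3·9=27, Irby→Sutton 2·7=14, Galt→Kent 3·6=18, Ryde→Kent 10·10=100, Norris→Sutton 2·19=38, Joliet→Kent 6·18=108, Holm→Sutton 3·13=39. Service 476; fixed 130; total 606.
{Wirral, Kent, Sutton}: Pell→Sutton 6·22=132, Brent→Kent 3·9=27, Irby→Sutton 2·7=14, Galt→Kent 3·6=18, Ryde→Wirral 3·10=30, Norris→Sutton 2·19=38, Joliet→Wirral 6·18=108, Holm→Sutton 3·13=39. Service 406; fixed 220; total 626.
{Ashby, Kent, Sutton}: service 416 + fixed 265 = 681
{York, Vance, Wirral, Ashby, Kent, Sutton}: service 340 + fixed 682 = 1022
No other subset beats 606.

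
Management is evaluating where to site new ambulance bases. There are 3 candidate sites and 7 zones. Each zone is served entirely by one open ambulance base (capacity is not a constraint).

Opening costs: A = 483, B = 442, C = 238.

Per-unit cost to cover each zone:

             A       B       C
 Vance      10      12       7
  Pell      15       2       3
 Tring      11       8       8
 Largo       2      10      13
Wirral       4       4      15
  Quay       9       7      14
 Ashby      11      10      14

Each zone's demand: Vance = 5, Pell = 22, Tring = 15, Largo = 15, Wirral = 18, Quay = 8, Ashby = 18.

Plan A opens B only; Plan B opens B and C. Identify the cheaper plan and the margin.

Plan A: {B}: Vance→B 12·5=60, Pell→B 2·22=44, Tring→B 8·15=120, Largo→B 10·15=150, Wirral→B 4·18=72, Quay→B 7·8=56, Ashby→B 10·18=180. Service 682; fixed 442; total 1124.
Plan B: {B, C}: Vance→C 7·5=35, Pell→B 2·22=44, Tring→B 8·15=120, Largo→B 10·15=150, Wirral→B 4·18=72, Quay→B 7·8=56, Ashby→B 10·18=180. Service 657; fixed 680; total 1337.
Difference: |1124 − 1337| = 213.

Plan A is cheaper by 213.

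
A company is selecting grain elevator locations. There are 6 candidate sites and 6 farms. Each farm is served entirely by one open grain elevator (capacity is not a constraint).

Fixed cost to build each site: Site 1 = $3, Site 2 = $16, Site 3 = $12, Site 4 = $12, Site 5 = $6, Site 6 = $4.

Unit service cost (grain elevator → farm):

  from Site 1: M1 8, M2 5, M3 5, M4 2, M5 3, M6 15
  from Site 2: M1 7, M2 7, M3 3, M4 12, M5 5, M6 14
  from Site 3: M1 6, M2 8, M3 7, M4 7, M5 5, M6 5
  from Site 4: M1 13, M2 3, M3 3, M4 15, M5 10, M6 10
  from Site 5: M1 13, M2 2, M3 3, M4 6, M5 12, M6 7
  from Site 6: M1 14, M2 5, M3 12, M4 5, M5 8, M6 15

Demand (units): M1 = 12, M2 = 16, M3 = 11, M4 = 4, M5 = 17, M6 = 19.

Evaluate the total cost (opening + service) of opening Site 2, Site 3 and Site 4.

Total cost: 401

Each farm is assigned to its cheapest site among the open ones.
{Site 2, Site 3, Site 4}: M1→Site 3 6·12=72, M2→Site 4 3·16=48, M3→Site 2 3·11=33, M4→Site 3 7·4=28, M5→Site 2 5·17=85, M6→Site 3 5·19=95. Service 361; fixed 40; total 401.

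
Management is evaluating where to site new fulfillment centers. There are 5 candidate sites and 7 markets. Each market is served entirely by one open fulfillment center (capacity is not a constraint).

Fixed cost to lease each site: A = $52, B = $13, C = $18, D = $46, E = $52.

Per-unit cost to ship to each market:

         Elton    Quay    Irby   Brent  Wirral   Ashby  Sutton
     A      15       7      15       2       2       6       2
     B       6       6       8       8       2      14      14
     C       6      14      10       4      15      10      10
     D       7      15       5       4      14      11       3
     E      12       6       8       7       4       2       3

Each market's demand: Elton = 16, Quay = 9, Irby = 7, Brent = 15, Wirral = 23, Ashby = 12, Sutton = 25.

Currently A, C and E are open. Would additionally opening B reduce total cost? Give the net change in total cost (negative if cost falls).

No — net change +13 (cost rises by 13).

Current service cost with {A, C, E}: 356.
Adding B: each market re-picks its cheapest; new service cost 356, saving 0.
Extra fixed cost: 13. Net change = 13 − 0 = 13.
(Totals: 478 → 491.)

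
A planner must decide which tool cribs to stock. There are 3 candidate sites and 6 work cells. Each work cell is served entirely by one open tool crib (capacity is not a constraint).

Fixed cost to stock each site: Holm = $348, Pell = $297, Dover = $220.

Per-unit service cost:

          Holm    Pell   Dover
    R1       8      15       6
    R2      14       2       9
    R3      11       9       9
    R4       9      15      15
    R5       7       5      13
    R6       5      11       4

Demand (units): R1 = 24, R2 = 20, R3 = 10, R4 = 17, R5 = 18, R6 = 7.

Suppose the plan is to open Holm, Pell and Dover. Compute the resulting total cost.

Each work cell is assigned to its cheapest site among the open ones.
{Holm, Pell, Dover}: R1→Dover 6·24=144, R2→Pell 2·20=40, R3→Pell 9·10=90, R4→Holm 9·17=153, R5→Pell 5·18=90, R6→Dover 4·7=28. Service 545; fixed 865; total 1410.

Total cost: 1410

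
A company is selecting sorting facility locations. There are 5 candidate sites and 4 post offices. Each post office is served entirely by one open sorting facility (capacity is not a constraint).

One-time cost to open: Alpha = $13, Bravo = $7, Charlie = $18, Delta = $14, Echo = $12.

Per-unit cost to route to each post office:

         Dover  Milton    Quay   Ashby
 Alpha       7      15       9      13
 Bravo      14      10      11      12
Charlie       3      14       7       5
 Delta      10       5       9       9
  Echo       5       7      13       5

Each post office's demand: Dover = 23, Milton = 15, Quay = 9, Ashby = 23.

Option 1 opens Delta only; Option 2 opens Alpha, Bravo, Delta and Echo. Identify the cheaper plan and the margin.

Option 1: {Delta}: Dover→Delta 10·23=230, Milton→Delta 5·15=75, Quay→Delta 9·9=81, Ashby→Delta 9·23=207. Service 593; fixed 14; total 607.
Option 2: {Alpha, Bravo, Delta, Echo}: Dover→Echo 5·23=115, Milton→Delta 5·15=75, Quay→Alpha 9·9=81, Ashby→Echo 5·23=115. Service 386; fixed 46; total 432.
Difference: |607 − 432| = 175.

Option 2 is cheaper by 175.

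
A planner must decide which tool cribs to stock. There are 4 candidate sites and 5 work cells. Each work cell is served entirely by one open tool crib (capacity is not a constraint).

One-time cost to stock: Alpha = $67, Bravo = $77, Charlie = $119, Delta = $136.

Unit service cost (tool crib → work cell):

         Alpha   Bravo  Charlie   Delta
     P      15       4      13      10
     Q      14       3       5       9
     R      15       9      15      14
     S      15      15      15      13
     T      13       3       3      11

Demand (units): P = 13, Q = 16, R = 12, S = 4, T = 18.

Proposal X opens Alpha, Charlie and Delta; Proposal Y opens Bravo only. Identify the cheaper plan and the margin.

Proposal Y is cheaper by 407.

Proposal X: {Alpha, Charlie, Delta}: P→Delta 10·13=130, Q→Charlie 5·16=80, R→Delta 14·12=168, S→Delta 13·4=52, T→Charlie 3·18=54. Service 484; fixed 322; total 806.
Proposal Y: {Bravo}: P→Bravo 4·13=52, Q→Bravo 3·16=48, R→Bravo 9·12=108, S→Bravo 15·4=60, T→Bravo 3·18=54. Service 322; fixed 77; total 399.
Difference: |806 − 399| = 407.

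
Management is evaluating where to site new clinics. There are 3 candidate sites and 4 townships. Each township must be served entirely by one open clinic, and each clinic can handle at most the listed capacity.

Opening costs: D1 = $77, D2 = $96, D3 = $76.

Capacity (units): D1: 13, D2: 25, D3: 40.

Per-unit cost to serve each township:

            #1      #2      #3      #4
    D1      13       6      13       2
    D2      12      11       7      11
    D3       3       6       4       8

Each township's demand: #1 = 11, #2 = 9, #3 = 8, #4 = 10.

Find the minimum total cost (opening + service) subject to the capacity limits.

Open {D3}: #1→D3 3·11=33, #2→D3 6·9=54, #3→D3 4·8=32, #4→D3 8·10=80.
Loads: D3 carries 38/40. Service 199; fixed 76; total 275.
Next best feasible plan costs 292.

Minimum total cost: 275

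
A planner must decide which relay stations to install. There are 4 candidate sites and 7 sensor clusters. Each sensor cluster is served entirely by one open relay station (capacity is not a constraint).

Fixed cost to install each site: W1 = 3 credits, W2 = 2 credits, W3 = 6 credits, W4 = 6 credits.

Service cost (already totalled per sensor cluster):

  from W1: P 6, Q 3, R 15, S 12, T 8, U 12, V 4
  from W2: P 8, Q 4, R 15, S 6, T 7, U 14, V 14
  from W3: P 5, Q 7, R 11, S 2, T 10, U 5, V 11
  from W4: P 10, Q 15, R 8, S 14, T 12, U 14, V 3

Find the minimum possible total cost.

Minimum total cost: 47

For any fixed open set, each sensor cluster goes to its cheapest open site; total = fixed + service.
{W1, W3}: P→W3 5, Q→W1 3, R→W3 11, S→W3 2, T→W1 8, U→W3 5, V→W1 4. Service 38; fixed 9; total 47.
{W1, W2, W3}: service 37 + fixed 11 = 48
{W2, W3, W4}: service 34 + fixed 14 = 48
{W1, W2, W3, W4}: service 33 + fixed 17 = 50
No other subset beats 47.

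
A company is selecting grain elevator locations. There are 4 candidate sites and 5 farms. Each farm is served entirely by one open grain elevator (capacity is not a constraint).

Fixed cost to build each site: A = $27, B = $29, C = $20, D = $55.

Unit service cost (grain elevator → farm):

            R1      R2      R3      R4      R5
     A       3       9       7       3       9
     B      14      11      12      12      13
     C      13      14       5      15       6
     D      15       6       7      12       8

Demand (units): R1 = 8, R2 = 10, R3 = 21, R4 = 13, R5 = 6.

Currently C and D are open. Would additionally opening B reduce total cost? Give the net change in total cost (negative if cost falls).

No — net change +29 (cost rises by 29).

Current service cost with {C, D}: 461.
Adding B: each farm re-picks its cheapest; new service cost 461, saving 0.
Extra fixed cost: 29. Net change = 29 − 0 = 29.
(Totals: 536 → 565.)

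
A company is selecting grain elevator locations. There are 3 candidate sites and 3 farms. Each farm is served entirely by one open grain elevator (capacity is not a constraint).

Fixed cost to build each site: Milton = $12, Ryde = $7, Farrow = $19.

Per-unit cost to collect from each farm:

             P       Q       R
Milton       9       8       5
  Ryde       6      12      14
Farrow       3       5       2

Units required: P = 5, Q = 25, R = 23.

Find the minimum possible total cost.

Minimum total cost: 205

For any fixed open set, each farm goes to its cheapest open site; total = fixed + service.
{Farrow}: P→Farrow 3·5=15, Q→Farrow 5·25=125, R→Farrow 2·23=46. Service 186; fixed 19; total 205.
{Ryde, Farrow}: service 186 + fixed 26 = 212
{Milton, Farrow}: P→Farrow 3·5=15, Q→Farrow 5·25=125, R→Farrow 2·23=46. Service 186; fixed 31; total 217.
{Milton, Ryde, Farrow}: service 186 + fixed 38 = 224
No other subset beats 205.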